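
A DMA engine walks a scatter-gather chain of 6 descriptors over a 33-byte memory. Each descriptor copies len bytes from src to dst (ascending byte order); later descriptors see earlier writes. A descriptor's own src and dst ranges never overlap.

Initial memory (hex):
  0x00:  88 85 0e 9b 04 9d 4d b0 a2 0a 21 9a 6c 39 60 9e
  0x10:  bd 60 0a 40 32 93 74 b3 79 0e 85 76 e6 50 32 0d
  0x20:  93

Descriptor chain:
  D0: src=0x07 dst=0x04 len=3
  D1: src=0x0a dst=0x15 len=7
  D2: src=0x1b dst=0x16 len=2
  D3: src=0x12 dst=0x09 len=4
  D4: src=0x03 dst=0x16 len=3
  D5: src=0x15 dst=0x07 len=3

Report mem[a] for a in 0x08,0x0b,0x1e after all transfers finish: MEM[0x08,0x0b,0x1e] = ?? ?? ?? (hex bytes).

[0] 0x07->0x04 len=3 : b0 a2 0a
[1] 0x0a->0x15 len=7 : 21 9a 6c 39 60 9e bd
[2] 0x1b->0x16 len=2 : bd e6
[3] 0x12->0x09 len=4 : 0a 40 32 21
[4] 0x03->0x16 len=3 : 9b b0 a2
[5] 0x15->0x07 len=3 : 21 9b b0
query mem[0x08]=0x9b, mem[0x0b]=0x32, mem[0x1e]=0x32

MEM[0x08,0x0b,0x1e] = 9b 32 32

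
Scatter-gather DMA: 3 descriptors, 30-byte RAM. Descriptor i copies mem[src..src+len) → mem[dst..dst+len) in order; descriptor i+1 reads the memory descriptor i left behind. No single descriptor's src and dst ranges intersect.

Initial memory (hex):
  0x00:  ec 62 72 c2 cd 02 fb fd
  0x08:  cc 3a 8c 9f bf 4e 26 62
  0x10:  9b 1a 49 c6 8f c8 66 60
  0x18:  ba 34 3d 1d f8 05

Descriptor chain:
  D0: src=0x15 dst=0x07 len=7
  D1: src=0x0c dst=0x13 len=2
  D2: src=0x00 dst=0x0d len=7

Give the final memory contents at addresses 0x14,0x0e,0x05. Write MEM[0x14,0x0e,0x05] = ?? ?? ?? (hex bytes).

  after D0: wrote 7B at 0x07 = c86660ba343d1d
  after D1: wrote 2B at 0x13 = 3d1d
  after D2: wrote 7B at 0x0d = ec6272c2cd02fb
query mem[0x14]=0x1d, mem[0x0e]=0x62, mem[0x05]=0x02

MEM[0x14,0x0e,0x05] = 1d 62 02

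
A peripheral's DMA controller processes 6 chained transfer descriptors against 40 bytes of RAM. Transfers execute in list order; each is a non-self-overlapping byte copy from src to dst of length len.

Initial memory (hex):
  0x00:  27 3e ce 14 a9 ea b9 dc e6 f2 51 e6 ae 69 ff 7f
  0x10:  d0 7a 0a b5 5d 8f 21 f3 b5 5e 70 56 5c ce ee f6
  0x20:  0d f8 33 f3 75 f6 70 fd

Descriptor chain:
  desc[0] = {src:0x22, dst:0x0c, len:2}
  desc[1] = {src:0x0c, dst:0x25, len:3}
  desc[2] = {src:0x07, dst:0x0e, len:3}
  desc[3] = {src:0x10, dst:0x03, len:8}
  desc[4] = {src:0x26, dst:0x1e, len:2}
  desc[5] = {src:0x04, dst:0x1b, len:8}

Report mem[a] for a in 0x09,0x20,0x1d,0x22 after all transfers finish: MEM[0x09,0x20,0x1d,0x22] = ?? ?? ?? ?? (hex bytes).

[0] 0x22->0x0c len=2 : 33 f3
[1] 0x0c->0x25 len=3 : 33 f3 ff
[2] 0x07->0x0e len=3 : dc e6 f2
[3] 0x10->0x03 len=8 : f2 7a 0a b5 5d 8f 21 f3
[4] 0x26->0x1e len=2 : f3 ff
[5] 0x04->0x1b len=8 : 7a 0a b5 5d 8f 21 f3 e6
query mem[0x09]=0x21, mem[0x20]=0x21, mem[0x1d]=0xb5, mem[0x22]=0xe6

MEM[0x09,0x20,0x1d,0x22] = 21 21 b5 e6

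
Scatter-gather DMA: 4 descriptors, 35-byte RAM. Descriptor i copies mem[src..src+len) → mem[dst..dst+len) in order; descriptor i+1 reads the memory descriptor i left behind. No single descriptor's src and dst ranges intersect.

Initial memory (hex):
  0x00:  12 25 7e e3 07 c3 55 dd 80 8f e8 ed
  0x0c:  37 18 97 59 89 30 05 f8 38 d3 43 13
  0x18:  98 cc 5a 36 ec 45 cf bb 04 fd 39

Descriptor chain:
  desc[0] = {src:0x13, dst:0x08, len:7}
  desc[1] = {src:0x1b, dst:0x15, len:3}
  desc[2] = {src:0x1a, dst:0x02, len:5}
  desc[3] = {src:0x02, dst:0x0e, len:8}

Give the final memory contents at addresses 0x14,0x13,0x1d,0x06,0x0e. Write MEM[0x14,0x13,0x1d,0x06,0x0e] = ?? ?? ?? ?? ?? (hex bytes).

  after D0: wrote 7B at 0x08 = f838d3431398cc
  after D1: wrote 3B at 0x15 = 36ec45
  after D2: wrote 5B at 0x02 = 5a36ec45cf
  after D3: wrote 8B at 0x0e = 5a36ec45cfddf838
query mem[0x14]=0xf8, mem[0x13]=0xdd, mem[0x1d]=0x45, mem[0x06]=0xcf, mem[0x0e]=0x5a

MEM[0x14,0x13,0x1d,0x06,0x0e] = f8 dd 45 cf 5a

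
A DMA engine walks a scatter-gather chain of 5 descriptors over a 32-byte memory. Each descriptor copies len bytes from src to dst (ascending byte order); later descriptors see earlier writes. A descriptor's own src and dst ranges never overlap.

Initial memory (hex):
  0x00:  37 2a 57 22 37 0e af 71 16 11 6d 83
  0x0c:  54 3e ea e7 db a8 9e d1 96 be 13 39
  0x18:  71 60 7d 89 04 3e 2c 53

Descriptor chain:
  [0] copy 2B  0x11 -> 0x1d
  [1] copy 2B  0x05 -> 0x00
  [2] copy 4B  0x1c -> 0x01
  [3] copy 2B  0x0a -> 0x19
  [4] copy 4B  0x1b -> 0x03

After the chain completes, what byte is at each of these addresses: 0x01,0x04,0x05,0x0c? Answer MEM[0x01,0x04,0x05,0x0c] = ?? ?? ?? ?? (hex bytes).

#0 dst[0x1d+2] := {0xa8,0x9e}
#1 dst[0x00+2] := {0x0e,0xaf}
#2 dst[0x01+4] := {0x04,0xa8,0x9e,0x53}
#3 dst[0x19+2] := {0x6d,0x83}
#4 dst[0x03+4] := {0x89,0x04,0xa8,0x9e}
query mem[0x01]=0x04, mem[0x04]=0x04, mem[0x05]=0xa8, mem[0x0c]=0x54

MEM[0x01,0x04,0x05,0x0c] = 04 04 a8 54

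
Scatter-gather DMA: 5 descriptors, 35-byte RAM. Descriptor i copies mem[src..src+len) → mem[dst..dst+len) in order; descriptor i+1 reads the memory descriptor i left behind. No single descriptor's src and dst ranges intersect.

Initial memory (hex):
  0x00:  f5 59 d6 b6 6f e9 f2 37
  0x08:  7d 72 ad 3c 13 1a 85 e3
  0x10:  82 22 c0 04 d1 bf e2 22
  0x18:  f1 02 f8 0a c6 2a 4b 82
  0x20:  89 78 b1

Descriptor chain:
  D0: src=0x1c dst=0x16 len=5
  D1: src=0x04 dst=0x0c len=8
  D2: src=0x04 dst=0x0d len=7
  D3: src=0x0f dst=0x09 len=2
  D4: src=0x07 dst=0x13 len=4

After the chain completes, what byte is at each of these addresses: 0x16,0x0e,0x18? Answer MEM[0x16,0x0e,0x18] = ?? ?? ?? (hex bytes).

#0 dst[0x16+5] := {0xc6,0x2a,0x4b,0x82,0x89}
#1 dst[0x0c+8] := {0x6f,0xe9,0xf2,0x37,0x7d,0x72,0xad,0x3c}
#2 dst[0x0d+7] := {0x6f,0xe9,0xf2,0x37,0x7d,0x72,0xad}
#3 dst[0x09+2] := {0xf2,0x37}
#4 dst[0x13+4] := {0x37,0x7d,0xf2,0x37}
query mem[0x16]=0x37, mem[0x0e]=0xe9, mem[0x18]=0x4b

MEM[0x16,0x0e,0x18] = 37 e9 4b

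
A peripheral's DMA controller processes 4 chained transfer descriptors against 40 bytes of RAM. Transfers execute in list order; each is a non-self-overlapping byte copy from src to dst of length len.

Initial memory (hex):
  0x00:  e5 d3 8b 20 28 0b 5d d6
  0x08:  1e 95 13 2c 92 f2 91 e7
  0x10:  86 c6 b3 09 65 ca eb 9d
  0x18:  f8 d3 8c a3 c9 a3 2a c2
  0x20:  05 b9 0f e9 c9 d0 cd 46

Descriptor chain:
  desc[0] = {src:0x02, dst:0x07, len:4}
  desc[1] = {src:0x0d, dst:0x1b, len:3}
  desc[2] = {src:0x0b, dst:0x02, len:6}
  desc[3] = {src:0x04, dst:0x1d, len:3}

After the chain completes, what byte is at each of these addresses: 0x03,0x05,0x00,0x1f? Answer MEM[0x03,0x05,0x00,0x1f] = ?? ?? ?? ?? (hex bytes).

MEM[0x03,0x05,0x00,0x1f] = 92 91 e5 e7

D0: mem[0x07..0x0a] <- [8b 20 28 0b]
D1: mem[0x1b..0x1d] <- [f2 91 e7]
D2: mem[0x02..0x07] <- [2c 92 f2 91 e7 86]
D3: mem[0x1d..0x1f] <- [f2 91 e7]
query mem[0x03]=0x92, mem[0x05]=0x91, mem[0x00]=0xe5, mem[0x1f]=0xe7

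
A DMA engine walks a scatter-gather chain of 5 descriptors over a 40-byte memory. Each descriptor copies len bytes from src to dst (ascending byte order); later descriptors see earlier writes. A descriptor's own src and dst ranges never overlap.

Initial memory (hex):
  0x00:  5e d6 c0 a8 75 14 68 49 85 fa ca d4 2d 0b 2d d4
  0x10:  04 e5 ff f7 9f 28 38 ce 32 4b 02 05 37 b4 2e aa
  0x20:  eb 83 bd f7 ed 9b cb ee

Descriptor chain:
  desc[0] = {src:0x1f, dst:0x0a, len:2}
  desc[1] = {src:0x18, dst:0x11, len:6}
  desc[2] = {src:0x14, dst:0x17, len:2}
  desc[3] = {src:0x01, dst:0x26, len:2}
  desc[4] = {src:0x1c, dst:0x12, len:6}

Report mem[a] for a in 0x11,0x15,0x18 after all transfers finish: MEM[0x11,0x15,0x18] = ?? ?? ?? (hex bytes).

[0] 0x1f->0x0a len=2 : aa eb
[1] 0x18->0x11 len=6 : 32 4b 02 05 37 b4
[2] 0x14->0x17 len=2 : 05 37
[3] 0x01->0x26 len=2 : d6 c0
[4] 0x1c->0x12 len=6 : 37 b4 2e aa eb 83
query mem[0x11]=0x32, mem[0x15]=0xaa, mem[0x18]=0x37

MEM[0x11,0x15,0x18] = 32 aa 37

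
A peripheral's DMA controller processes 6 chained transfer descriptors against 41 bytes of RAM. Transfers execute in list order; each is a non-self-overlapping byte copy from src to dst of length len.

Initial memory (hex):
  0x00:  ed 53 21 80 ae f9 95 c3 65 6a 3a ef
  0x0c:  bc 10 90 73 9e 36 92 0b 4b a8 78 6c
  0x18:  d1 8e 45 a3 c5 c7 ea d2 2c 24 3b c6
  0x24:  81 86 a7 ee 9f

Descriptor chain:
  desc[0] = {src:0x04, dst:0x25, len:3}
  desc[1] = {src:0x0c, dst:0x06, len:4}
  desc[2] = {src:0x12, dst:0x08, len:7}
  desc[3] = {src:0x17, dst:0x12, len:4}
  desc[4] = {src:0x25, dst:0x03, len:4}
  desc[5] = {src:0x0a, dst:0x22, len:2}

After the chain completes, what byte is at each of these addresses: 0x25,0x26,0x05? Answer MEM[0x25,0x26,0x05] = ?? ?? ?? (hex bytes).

MEM[0x25,0x26,0x05] = ae f9 95

  after D0: wrote 3B at 0x25 = aef995
  after D1: wrote 4B at 0x06 = bc109073
  after D2: wrote 7B at 0x08 = 920b4ba8786cd1
  after D3: wrote 4B at 0x12 = 6cd18e45
  after D4: wrote 4B at 0x03 = aef9959f
  after D5: wrote 2B at 0x22 = 4ba8
query mem[0x25]=0xae, mem[0x26]=0xf9, mem[0x05]=0x95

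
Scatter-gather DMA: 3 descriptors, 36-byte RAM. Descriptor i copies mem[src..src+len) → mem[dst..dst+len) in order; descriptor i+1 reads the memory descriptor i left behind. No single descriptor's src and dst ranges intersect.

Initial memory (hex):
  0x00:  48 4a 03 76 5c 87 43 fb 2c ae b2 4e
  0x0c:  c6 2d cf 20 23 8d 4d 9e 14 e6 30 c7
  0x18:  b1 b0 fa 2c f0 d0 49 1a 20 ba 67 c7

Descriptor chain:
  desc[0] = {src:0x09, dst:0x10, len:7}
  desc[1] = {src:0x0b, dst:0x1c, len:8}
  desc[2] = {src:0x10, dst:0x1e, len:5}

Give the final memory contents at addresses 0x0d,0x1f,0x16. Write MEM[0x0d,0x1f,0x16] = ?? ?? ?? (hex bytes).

  after D0: wrote 7B at 0x10 = aeb24ec62dcf20
  after D1: wrote 8B at 0x1c = 4ec62dcf20aeb24e
  after D2: wrote 5B at 0x1e = aeb24ec62d
query mem[0x0d]=0x2d, mem[0x1f]=0xb2, mem[0x16]=0x20

MEM[0x0d,0x1f,0x16] = 2d b2 20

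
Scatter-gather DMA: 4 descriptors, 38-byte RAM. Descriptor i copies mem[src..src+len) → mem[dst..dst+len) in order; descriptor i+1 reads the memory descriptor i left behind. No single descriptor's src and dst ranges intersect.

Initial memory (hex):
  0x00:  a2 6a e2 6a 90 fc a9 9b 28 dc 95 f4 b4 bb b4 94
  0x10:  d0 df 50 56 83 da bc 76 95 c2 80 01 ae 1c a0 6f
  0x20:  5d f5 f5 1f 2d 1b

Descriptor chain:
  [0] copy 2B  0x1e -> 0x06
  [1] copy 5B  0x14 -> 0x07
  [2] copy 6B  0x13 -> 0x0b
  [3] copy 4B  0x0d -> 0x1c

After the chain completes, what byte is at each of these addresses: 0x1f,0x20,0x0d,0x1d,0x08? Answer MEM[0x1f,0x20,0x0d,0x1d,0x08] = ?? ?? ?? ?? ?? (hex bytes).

  after D0: wrote 2B at 0x06 = a06f
  after D1: wrote 5B at 0x07 = 83dabc7695
  after D2: wrote 6B at 0x0b = 5683dabc7695
  after D3: wrote 4B at 0x1c = dabc7695
query mem[0x1f]=0x95, mem[0x20]=0x5d, mem[0x0d]=0xda, mem[0x1d]=0xbc, mem[0x08]=0xda

MEM[0x1f,0x20,0x0d,0x1d,0x08] = 95 5d da bc da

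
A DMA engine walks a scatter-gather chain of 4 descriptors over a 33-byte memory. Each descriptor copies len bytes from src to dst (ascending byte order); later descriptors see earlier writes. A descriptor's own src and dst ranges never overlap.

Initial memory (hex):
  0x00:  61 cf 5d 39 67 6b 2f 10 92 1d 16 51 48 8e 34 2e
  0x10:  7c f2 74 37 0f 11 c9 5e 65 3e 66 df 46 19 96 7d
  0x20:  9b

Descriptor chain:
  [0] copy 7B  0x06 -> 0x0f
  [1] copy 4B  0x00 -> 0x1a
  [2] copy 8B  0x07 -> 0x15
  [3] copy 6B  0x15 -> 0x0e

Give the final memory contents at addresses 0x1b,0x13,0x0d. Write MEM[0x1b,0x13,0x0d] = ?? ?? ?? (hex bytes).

MEM[0x1b,0x13,0x0d] = 8e 48 8e

[0] 0x06->0x0f len=7 : 2f 10 92 1d 16 51 48
[1] 0x00->0x1a len=4 : 61 cf 5d 39
[2] 0x07->0x15 len=8 : 10 92 1d 16 51 48 8e 34
[3] 0x15->0x0e len=6 : 10 92 1d 16 51 48
query mem[0x1b]=0x8e, mem[0x13]=0x48, mem[0x0d]=0x8e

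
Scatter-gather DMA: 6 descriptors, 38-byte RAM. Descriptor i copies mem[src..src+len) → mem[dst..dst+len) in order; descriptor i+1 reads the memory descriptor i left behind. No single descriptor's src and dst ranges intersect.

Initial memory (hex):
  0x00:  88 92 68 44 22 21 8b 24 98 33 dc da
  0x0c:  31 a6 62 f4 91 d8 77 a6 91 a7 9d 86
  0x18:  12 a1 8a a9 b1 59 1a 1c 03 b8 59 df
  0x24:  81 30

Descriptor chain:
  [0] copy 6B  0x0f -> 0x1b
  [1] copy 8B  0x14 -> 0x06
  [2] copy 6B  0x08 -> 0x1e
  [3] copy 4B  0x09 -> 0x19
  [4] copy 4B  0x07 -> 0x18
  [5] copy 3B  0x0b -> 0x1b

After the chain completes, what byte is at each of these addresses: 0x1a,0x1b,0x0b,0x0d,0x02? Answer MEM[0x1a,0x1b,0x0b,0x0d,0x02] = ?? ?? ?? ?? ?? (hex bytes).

MEM[0x1a,0x1b,0x0b,0x0d,0x02] = 86 a1 a1 f4 68

[0] 0x0f->0x1b len=6 : f4 91 d8 77 a6 91
[1] 0x14->0x06 len=8 : 91 a7 9d 86 12 a1 8a f4
[2] 0x08->0x1e len=6 : 9d 86 12 a1 8a f4
[3] 0x09->0x19 len=4 : 86 12 a1 8a
[4] 0x07->0x18 len=4 : a7 9d 86 12
[5] 0x0b->0x1b len=3 : a1 8a f4
query mem[0x1a]=0x86, mem[0x1b]=0xa1, mem[0x0b]=0xa1, mem[0x0d]=0xf4, mem[0x02]=0x68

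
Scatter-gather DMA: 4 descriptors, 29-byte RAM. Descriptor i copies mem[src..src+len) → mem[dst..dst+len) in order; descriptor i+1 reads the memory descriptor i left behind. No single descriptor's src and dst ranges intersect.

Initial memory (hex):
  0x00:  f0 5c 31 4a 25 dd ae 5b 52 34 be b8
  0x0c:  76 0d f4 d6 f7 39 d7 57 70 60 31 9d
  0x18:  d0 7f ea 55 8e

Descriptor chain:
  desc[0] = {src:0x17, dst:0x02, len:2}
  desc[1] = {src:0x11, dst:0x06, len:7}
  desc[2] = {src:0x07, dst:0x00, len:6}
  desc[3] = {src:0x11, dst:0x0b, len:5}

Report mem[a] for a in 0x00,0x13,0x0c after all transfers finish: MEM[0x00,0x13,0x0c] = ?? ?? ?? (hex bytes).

#0 dst[0x02+2] := {0x9d,0xd0}
#1 dst[0x06+7] := {0x39,0xd7,0x57,0x70,0x60,0x31,0x9d}
#2 dst[0x00+6] := {0xd7,0x57,0x70,0x60,0x31,0x9d}
#3 dst[0x0b+5] := {0x39,0xd7,0x57,0x70,0x60}
query mem[0x00]=0xd7, mem[0x13]=0x57, mem[0x0c]=0xd7

MEM[0x00,0x13,0x0c] = d7 57 d7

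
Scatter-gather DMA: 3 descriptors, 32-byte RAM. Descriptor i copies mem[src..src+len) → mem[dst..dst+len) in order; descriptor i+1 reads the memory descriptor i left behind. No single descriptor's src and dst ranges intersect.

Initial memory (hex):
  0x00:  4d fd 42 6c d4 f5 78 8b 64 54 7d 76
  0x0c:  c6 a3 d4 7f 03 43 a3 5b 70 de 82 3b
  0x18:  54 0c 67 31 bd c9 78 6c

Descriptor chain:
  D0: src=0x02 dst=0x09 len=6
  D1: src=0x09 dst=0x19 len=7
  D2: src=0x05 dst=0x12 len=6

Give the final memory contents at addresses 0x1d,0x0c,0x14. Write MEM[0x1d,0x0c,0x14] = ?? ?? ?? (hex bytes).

MEM[0x1d,0x0c,0x14] = 78 f5 8b

#0 dst[0x09+6] := {0x42,0x6c,0xd4,0xf5,0x78,0x8b}
#1 dst[0x19+7] := {0x42,0x6c,0xd4,0xf5,0x78,0x8b,0x7f}
#2 dst[0x12+6] := {0xf5,0x78,0x8b,0x64,0x42,0x6c}
query mem[0x1d]=0x78, mem[0x0c]=0xf5, mem[0x14]=0x8b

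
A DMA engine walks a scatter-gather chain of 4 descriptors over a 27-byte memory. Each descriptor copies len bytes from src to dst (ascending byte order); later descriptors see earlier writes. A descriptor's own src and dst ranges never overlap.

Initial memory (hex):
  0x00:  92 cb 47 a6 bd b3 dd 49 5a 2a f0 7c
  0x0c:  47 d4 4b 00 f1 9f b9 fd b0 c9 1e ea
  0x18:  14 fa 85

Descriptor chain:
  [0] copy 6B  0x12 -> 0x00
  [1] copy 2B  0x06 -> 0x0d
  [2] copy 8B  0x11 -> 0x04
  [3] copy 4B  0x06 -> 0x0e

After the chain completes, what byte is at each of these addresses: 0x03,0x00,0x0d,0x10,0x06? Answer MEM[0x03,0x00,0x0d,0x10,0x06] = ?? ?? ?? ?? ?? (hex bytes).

MEM[0x03,0x00,0x0d,0x10,0x06] = c9 b9 dd c9 fd

D0: mem[0x00..0x05] <- [b9 fd b0 c9 1e ea]
D1: mem[0x0d..0x0e] <- [dd 49]
D2: mem[0x04..0x0b] <- [9f b9 fd b0 c9 1e ea 14]
D3: mem[0x0e..0x11] <- [fd b0 c9 1e]
query mem[0x03]=0xc9, mem[0x00]=0xb9, mem[0x0d]=0xdd, mem[0x10]=0xc9, mem[0x06]=0xfd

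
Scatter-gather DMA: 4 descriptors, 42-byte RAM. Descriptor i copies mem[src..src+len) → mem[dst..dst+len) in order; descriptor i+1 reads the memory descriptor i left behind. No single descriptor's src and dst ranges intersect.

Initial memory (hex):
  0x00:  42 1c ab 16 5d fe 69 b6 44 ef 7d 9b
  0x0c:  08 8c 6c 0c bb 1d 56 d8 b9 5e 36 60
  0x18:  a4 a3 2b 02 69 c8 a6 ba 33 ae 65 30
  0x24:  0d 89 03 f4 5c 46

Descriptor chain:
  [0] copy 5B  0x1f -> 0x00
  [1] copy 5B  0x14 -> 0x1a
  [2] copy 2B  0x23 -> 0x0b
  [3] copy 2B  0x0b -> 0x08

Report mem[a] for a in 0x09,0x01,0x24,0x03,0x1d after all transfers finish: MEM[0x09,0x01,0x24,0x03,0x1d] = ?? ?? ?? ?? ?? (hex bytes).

MEM[0x09,0x01,0x24,0x03,0x1d] = 0d 33 0d 65 60

[0] 0x1f->0x00 len=5 : ba 33 ae 65 30
[1] 0x14->0x1a len=5 : b9 5e 36 60 a4
[2] 0x23->0x0b len=2 : 30 0d
[3] 0x0b->0x08 len=2 : 30 0d
query mem[0x09]=0x0d, mem[0x01]=0x33, mem[0x24]=0x0d, mem[0x03]=0x65, mem[0x1d]=0x60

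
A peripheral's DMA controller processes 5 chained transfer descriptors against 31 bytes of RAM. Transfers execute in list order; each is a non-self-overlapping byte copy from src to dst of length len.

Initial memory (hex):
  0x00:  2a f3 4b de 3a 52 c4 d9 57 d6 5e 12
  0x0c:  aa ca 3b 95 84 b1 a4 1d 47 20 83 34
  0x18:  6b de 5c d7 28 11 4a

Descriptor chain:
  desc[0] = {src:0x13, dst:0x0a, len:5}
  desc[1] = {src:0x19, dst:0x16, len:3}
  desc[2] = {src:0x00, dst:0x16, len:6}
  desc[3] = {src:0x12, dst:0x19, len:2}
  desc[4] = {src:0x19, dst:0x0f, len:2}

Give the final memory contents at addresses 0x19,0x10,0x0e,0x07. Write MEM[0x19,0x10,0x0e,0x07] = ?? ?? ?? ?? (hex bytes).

#0 dst[0x0a+5] := {0x1d,0x47,0x20,0x83,0x34}
#1 dst[0x16+3] := {0xde,0x5c,0xd7}
#2 dst[0x16+6] := {0x2a,0xf3,0x4b,0xde,0x3a,0x52}
#3 dst[0x19+2] := {0xa4,0x1d}
#4 dst[0x0f+2] := {0xa4,0x1d}
query mem[0x19]=0xa4, mem[0x10]=0x1d, mem[0x0e]=0x34, mem[0x07]=0xd9

MEM[0x19,0x10,0x0e,0x07] = a4 1d 34 d9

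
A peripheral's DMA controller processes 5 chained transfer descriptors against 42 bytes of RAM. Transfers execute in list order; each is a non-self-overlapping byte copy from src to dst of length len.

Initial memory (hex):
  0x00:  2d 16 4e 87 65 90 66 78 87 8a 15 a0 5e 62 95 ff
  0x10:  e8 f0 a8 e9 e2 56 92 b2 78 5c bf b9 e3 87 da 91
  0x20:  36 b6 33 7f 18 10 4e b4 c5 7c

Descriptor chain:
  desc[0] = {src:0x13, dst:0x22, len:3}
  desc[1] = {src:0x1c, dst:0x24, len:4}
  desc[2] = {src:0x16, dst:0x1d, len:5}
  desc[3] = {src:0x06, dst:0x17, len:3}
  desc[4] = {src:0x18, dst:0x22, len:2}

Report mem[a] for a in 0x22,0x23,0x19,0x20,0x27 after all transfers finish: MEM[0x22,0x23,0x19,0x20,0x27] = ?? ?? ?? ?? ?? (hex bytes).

  after D0: wrote 3B at 0x22 = e9e256
  after D1: wrote 4B at 0x24 = e387da91
  after D2: wrote 5B at 0x1d = 92b2785cbf
  after D3: wrote 3B at 0x17 = 667887
  after D4: wrote 2B at 0x22 = 7887
query mem[0x22]=0x78, mem[0x23]=0x87, mem[0x19]=0x87, mem[0x20]=0x5c, mem[0x27]=0x91

MEM[0x22,0x23,0x19,0x20,0x27] = 78 87 87 5c 91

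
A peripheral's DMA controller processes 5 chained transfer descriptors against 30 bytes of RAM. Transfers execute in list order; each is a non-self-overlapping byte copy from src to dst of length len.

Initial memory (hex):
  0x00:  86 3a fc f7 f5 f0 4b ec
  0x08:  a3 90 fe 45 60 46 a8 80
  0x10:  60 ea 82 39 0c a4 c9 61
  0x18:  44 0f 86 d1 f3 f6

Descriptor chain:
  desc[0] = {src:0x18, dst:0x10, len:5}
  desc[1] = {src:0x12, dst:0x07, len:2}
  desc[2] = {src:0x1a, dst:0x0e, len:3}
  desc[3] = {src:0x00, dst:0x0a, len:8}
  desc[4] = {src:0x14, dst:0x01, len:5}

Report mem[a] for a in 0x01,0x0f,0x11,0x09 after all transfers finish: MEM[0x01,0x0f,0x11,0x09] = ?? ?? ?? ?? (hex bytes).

D0: mem[0x10..0x14] <- [44 0f 86 d1 f3]
D1: mem[0x07..0x08] <- [86 d1]
D2: mem[0x0e..0x10] <- [86 d1 f3]
D3: mem[0x0a..0x11] <- [86 3a fc f7 f5 f0 4b 86]
D4: mem[0x01..0x05] <- [f3 a4 c9 61 44]
query mem[0x01]=0xf3, mem[0x0f]=0xf0, mem[0x11]=0x86, mem[0x09]=0x90

MEM[0x01,0x0f,0x11,0x09] = f3 f0 86 90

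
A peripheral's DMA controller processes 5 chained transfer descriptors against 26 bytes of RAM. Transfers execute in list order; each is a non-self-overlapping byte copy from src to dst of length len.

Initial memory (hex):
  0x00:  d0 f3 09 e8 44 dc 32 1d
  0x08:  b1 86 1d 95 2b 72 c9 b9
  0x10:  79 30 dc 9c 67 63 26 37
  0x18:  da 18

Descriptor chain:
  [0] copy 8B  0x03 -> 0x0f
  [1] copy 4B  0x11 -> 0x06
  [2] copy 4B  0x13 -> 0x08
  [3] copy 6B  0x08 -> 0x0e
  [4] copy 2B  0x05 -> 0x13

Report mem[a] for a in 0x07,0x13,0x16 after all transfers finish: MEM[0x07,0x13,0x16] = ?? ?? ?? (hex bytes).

[0] 0x03->0x0f len=8 : e8 44 dc 32 1d b1 86 1d
[1] 0x11->0x06 len=4 : dc 32 1d b1
[2] 0x13->0x08 len=4 : 1d b1 86 1d
[3] 0x08->0x0e len=6 : 1d b1 86 1d 2b 72
[4] 0x05->0x13 len=2 : dc dc
query mem[0x07]=0x32, mem[0x13]=0xdc, mem[0x16]=0x1d

MEM[0x07,0x13,0x16] = 32 dc 1d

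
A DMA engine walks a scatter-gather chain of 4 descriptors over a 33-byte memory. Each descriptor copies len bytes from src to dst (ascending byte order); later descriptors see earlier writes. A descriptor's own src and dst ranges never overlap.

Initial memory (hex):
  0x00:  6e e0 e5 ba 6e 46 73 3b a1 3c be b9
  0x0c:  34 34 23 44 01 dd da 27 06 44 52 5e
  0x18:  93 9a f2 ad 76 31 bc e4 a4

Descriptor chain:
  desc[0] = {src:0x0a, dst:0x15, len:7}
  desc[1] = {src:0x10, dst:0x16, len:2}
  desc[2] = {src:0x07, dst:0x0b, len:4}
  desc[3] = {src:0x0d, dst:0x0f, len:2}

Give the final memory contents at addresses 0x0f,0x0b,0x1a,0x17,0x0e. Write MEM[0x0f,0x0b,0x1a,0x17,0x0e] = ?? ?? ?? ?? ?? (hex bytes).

MEM[0x0f,0x0b,0x1a,0x17,0x0e] = 3c 3b 44 dd be

[0] 0x0a->0x15 len=7 : be b9 34 34 23 44 01
[1] 0x10->0x16 len=2 : 01 dd
[2] 0x07->0x0b len=4 : 3b a1 3c be
[3] 0x0d->0x0f len=2 : 3c be
query mem[0x0f]=0x3c, mem[0x0b]=0x3b, mem[0x1a]=0x44, mem[0x17]=0xdd, mem[0x0e]=0xbe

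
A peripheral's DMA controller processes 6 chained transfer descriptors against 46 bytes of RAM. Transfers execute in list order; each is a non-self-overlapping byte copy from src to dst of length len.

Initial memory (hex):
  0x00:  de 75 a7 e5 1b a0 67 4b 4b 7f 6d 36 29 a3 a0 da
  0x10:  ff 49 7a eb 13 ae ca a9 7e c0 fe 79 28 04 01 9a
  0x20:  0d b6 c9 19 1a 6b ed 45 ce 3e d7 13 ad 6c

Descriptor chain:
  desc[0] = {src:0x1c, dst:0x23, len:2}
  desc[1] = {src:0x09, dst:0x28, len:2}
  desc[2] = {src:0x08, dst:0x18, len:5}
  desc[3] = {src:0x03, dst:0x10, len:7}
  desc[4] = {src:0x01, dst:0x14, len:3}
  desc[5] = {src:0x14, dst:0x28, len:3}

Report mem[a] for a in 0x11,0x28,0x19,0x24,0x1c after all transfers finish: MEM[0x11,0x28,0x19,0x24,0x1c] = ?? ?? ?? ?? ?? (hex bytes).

MEM[0x11,0x28,0x19,0x24,0x1c] = 1b 75 7f 04 29

  after D0: wrote 2B at 0x23 = 2804
  after D1: wrote 2B at 0x28 = 7f6d
  after D2: wrote 5B at 0x18 = 4b7f6d3629
  after D3: wrote 7B at 0x10 = e51ba0674b4b7f
  after D4: wrote 3B at 0x14 = 75a7e5
  after D5: wrote 3B at 0x28 = 75a7e5
query mem[0x11]=0x1b, mem[0x28]=0x75, mem[0x19]=0x7f, mem[0x24]=0x04, mem[0x1c]=0x29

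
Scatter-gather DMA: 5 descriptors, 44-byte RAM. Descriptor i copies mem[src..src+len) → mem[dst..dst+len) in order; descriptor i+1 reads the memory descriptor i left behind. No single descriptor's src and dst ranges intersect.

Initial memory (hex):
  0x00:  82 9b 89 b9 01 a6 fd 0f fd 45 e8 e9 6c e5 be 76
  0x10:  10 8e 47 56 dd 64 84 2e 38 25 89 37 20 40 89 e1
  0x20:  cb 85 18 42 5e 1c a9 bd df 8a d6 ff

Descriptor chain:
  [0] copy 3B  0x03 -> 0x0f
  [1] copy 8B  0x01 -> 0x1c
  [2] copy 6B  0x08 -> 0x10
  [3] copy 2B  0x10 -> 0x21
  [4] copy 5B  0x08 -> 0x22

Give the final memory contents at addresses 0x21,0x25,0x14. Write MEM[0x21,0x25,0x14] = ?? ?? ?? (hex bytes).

MEM[0x21,0x25,0x14] = fd e9 6c

  after D0: wrote 3B at 0x0f = b901a6
  after D1: wrote 8B at 0x1c = 9b89b901a6fd0ffd
  after D2: wrote 6B at 0x10 = fd45e8e96ce5
  after D3: wrote 2B at 0x21 = fd45
  after D4: wrote 5B at 0x22 = fd45e8e96c
query mem[0x21]=0xfd, mem[0x25]=0xe9, mem[0x14]=0x6c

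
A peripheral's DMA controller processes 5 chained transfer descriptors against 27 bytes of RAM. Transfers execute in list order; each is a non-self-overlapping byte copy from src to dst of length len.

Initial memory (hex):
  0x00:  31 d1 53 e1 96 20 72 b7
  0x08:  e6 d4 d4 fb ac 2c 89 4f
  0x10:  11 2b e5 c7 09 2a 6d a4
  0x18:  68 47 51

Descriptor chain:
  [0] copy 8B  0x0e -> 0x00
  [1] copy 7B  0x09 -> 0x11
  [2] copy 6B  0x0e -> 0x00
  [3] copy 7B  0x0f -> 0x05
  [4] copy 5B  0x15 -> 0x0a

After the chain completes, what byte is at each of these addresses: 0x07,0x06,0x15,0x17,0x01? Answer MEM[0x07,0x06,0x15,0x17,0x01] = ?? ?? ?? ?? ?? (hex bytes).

MEM[0x07,0x06,0x15,0x17,0x01] = d4 11 2c 4f 4f

  after D0: wrote 8B at 0x00 = 894f112be5c7092a
  after D1: wrote 7B at 0x11 = d4d4fbac2c894f
  after D2: wrote 6B at 0x00 = 894f11d4d4fb
  after D3: wrote 7B at 0x05 = 4f11d4d4fbac2c
  after D4: wrote 5B at 0x0a = 2c894f6847
query mem[0x07]=0xd4, mem[0x06]=0x11, mem[0x15]=0x2c, mem[0x17]=0x4f, mem[0x01]=0x4f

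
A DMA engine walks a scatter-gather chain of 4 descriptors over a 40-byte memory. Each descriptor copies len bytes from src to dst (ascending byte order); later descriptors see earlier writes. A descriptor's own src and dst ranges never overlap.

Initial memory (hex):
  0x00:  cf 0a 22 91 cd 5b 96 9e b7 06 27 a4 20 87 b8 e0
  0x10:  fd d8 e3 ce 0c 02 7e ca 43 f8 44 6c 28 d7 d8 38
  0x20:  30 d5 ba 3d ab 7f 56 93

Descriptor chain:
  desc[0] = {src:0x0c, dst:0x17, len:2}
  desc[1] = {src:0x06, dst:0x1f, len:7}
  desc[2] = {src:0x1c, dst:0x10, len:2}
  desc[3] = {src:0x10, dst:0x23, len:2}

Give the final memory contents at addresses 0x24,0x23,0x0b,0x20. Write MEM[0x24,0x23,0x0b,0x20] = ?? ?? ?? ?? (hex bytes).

  after D0: wrote 2B at 0x17 = 2087
  after D1: wrote 7B at 0x1f = 969eb70627a420
  after D2: wrote 2B at 0x10 = 28d7
  after D3: wrote 2B at 0x23 = 28d7
query mem[0x24]=0xd7, mem[0x23]=0x28, mem[0x0b]=0xa4, mem[0x20]=0x9e

MEM[0x24,0x23,0x0b,0x20] = d7 28 a4 9e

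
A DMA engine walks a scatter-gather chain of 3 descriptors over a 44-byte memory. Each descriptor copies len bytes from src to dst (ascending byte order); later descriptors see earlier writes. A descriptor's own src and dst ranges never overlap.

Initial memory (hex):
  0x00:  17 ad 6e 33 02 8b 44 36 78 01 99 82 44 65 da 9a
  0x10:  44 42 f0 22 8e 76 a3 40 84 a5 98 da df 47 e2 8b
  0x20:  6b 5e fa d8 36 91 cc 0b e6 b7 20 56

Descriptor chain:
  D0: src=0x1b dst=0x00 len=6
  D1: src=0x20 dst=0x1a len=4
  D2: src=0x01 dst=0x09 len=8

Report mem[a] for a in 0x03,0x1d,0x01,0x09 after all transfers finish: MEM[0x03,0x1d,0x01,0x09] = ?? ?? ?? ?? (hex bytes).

[0] 0x1b->0x00 len=6 : da df 47 e2 8b 6b
[1] 0x20->0x1a len=4 : 6b 5e fa d8
[2] 0x01->0x09 len=8 : df 47 e2 8b 6b 44 36 78
query mem[0x03]=0xe2, mem[0x1d]=0xd8, mem[0x01]=0xdf, mem[0x09]=0xdf

MEM[0x03,0x1d,0x01,0x09] = e2 d8 df df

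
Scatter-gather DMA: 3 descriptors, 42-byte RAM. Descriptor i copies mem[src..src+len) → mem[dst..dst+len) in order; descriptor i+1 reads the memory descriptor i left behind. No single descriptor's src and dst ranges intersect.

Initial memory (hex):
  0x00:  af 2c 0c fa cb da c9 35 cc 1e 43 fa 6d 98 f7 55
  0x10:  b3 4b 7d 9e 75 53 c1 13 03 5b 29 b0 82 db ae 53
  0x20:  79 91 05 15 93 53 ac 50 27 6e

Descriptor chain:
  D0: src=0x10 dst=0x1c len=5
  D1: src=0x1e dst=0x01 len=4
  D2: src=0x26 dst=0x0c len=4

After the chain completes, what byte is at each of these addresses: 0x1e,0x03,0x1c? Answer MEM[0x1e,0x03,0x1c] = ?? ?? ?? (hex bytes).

MEM[0x1e,0x03,0x1c] = 7d 75 b3

#0 dst[0x1c+5] := {0xb3,0x4b,0x7d,0x9e,0x75}
#1 dst[0x01+4] := {0x7d,0x9e,0x75,0x91}
#2 dst[0x0c+4] := {0xac,0x50,0x27,0x6e}
query mem[0x1e]=0x7d, mem[0x03]=0x75, mem[0x1c]=0xb3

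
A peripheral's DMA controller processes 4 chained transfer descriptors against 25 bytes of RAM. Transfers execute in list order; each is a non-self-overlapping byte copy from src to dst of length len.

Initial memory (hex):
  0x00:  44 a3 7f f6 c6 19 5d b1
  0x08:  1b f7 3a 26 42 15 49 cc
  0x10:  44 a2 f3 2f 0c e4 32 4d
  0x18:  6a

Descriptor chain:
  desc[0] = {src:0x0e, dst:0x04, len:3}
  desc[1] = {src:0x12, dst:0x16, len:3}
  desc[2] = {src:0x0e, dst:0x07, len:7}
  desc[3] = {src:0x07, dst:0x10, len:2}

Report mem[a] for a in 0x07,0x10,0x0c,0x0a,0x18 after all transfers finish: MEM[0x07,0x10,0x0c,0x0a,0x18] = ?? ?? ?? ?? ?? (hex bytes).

#0 dst[0x04+3] := {0x49,0xcc,0x44}
#1 dst[0x16+3] := {0xf3,0x2f,0x0c}
#2 dst[0x07+7] := {0x49,0xcc,0x44,0xa2,0xf3,0x2f,0x0c}
#3 dst[0x10+2] := {0x49,0xcc}
query mem[0x07]=0x49, mem[0x10]=0x49, mem[0x0c]=0x2f, mem[0x0a]=0xa2, mem[0x18]=0x0c

MEM[0x07,0x10,0x0c,0x0a,0x18] = 49 49 2f a2 0c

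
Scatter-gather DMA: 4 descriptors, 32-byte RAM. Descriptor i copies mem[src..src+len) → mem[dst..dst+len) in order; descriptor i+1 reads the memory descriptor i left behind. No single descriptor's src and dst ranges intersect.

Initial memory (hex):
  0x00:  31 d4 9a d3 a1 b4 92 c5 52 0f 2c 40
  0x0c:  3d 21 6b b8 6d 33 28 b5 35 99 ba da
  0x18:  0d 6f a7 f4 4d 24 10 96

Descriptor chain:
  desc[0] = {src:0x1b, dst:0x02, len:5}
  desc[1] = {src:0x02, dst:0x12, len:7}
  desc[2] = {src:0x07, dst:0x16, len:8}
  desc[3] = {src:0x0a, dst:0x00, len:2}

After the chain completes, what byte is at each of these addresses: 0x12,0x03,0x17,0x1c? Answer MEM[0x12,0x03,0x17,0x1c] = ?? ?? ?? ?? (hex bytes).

MEM[0x12,0x03,0x17,0x1c] = f4 4d 52 21

  after D0: wrote 5B at 0x02 = f44d241096
  after D1: wrote 7B at 0x12 = f44d241096c552
  after D2: wrote 8B at 0x16 = c5520f2c403d216b
  after D3: wrote 2B at 0x00 = 2c40
query mem[0x12]=0xf4, mem[0x03]=0x4d, mem[0x17]=0x52, mem[0x1c]=0x21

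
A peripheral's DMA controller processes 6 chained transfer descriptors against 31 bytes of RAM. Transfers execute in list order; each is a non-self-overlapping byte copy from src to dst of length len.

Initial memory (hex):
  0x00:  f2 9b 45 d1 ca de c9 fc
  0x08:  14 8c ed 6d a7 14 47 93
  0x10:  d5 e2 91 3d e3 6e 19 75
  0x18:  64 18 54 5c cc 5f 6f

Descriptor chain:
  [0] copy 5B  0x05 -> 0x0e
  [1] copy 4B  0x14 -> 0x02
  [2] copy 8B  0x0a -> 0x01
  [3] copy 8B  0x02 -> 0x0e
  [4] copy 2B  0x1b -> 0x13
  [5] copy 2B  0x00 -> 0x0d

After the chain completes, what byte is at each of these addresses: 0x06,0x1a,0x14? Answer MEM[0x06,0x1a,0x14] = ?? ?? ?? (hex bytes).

  after D0: wrote 5B at 0x0e = dec9fc148c
  after D1: wrote 4B at 0x02 = e36e1975
  after D2: wrote 8B at 0x01 = ed6da714dec9fc14
  after D3: wrote 8B at 0x0e = 6da714dec9fc148c
  after D4: wrote 2B at 0x13 = 5ccc
  after D5: wrote 2B at 0x0d = f2ed
query mem[0x06]=0xc9, mem[0x1a]=0x54, mem[0x14]=0xcc

MEM[0x06,0x1a,0x14] = c9 54 cc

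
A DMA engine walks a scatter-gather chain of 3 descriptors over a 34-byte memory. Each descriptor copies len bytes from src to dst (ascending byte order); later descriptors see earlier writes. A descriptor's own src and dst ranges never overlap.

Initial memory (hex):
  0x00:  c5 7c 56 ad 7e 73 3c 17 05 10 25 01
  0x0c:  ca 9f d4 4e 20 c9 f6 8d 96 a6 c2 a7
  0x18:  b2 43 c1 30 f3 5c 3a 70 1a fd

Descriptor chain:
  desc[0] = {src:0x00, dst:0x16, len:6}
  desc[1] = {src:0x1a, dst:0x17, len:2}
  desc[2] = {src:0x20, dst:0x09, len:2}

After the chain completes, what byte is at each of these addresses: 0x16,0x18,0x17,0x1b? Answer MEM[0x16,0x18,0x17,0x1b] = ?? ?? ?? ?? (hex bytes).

MEM[0x16,0x18,0x17,0x1b] = c5 73 7e 73

#0 dst[0x16+6] := {0xc5,0x7c,0x56,0xad,0x7e,0x73}
#1 dst[0x17+2] := {0x7e,0x73}
#2 dst[0x09+2] := {0x1a,0xfd}
query mem[0x16]=0xc5, mem[0x18]=0x73, mem[0x17]=0x7e, mem[0x1b]=0x73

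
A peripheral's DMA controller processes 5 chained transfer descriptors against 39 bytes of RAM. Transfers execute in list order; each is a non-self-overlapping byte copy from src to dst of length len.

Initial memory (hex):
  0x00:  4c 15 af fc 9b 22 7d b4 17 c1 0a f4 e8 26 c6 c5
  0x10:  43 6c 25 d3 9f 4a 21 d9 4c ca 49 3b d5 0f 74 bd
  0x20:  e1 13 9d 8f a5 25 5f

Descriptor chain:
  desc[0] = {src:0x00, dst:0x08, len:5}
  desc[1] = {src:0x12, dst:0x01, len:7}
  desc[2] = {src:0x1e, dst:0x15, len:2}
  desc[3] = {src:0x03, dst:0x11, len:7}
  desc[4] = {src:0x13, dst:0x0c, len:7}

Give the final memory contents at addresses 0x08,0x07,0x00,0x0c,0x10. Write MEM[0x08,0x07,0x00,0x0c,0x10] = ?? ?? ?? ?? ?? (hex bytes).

MEM[0x08,0x07,0x00,0x0c,0x10] = 4c 4c 4c 21 15

D0: mem[0x08..0x0c] <- [4c 15 af fc 9b]
D1: mem[0x01..0x07] <- [25 d3 9f 4a 21 d9 4c]
D2: mem[0x15..0x16] <- [74 bd]
D3: mem[0x11..0x17] <- [9f 4a 21 d9 4c 4c 15]
D4: mem[0x0c..0x12] <- [21 d9 4c 4c 15 4c ca]
query mem[0x08]=0x4c, mem[0x07]=0x4c, mem[0x00]=0x4c, mem[0x0c]=0x21, mem[0x10]=0x15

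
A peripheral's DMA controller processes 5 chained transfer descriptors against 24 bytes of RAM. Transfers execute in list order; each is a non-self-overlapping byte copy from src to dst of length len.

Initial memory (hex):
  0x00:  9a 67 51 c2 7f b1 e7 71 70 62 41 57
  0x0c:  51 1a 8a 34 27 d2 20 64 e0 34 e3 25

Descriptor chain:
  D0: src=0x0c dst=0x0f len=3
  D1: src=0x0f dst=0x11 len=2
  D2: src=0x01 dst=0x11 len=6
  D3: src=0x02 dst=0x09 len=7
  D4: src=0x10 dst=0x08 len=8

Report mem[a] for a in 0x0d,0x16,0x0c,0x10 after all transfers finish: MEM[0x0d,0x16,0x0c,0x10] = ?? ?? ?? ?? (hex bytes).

[0] 0x0c->0x0f len=3 : 51 1a 8a
[1] 0x0f->0x11 len=2 : 51 1a
[2] 0x01->0x11 len=6 : 67 51 c2 7f b1 e7
[3] 0x02->0x09 len=7 : 51 c2 7f b1 e7 71 70
[4] 0x10->0x08 len=8 : 1a 67 51 c2 7f b1 e7 25
query mem[0x0d]=0xb1, mem[0x16]=0xe7, mem[0x0c]=0x7f, mem[0x10]=0x1a

MEM[0x0d,0x16,0x0c,0x10] = b1 e7 7f 1a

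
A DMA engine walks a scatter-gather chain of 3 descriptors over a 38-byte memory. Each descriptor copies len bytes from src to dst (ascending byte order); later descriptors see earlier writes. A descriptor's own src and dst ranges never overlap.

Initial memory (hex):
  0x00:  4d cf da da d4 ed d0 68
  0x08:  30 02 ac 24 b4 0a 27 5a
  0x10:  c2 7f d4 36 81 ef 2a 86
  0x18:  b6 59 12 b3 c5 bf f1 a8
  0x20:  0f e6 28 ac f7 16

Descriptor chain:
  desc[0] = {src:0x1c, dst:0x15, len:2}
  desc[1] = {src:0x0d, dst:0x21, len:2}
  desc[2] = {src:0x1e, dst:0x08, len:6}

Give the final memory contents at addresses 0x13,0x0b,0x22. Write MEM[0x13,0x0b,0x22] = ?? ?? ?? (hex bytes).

D0: mem[0x15..0x16] <- [c5 bf]
D1: mem[0x21..0x22] <- [0a 27]
D2: mem[0x08..0x0d] <- [f1 a8 0f 0a 27 ac]
query mem[0x13]=0x36, mem[0x0b]=0x0a, mem[0x22]=0x27

MEM[0x13,0x0b,0x22] = 36 0a 27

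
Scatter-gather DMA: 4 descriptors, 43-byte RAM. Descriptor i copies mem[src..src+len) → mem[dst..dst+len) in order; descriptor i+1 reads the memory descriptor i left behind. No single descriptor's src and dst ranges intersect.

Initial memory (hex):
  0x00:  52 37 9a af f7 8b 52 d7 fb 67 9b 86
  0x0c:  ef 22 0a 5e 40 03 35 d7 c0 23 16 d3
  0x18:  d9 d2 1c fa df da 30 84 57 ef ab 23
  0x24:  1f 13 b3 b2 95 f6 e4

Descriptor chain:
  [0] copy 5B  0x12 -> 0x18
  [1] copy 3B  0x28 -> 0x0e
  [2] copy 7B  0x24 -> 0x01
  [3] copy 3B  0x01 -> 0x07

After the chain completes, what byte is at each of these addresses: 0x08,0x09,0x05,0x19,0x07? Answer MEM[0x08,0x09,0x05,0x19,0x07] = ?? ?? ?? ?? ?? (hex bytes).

MEM[0x08,0x09,0x05,0x19,0x07] = 13 b3 95 d7 1f

  after D0: wrote 5B at 0x18 = 35d7c02316
  after D1: wrote 3B at 0x0e = 95f6e4
  after D2: wrote 7B at 0x01 = 1f13b3b295f6e4
  after D3: wrote 3B at 0x07 = 1f13b3
query mem[0x08]=0x13, mem[0x09]=0xb3, mem[0x05]=0x95, mem[0x19]=0xd7, mem[0x07]=0x1f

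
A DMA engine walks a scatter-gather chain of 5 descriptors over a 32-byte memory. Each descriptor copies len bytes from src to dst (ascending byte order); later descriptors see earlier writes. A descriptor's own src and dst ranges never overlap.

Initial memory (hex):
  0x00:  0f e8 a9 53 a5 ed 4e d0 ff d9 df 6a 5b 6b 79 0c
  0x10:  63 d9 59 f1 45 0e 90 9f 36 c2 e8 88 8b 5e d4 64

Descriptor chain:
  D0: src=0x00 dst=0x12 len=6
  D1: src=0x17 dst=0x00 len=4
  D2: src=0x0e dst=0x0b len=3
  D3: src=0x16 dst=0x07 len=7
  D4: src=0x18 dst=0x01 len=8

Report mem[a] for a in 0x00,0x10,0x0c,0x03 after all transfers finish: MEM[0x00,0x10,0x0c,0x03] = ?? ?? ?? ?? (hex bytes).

#0 dst[0x12+6] := {0x0f,0xe8,0xa9,0x53,0xa5,0xed}
#1 dst[0x00+4] := {0xed,0x36,0xc2,0xe8}
#2 dst[0x0b+3] := {0x79,0x0c,0x63}
#3 dst[0x07+7] := {0xa5,0xed,0x36,0xc2,0xe8,0x88,0x8b}
#4 dst[0x01+8] := {0x36,0xc2,0xe8,0x88,0x8b,0x5e,0xd4,0x64}
query mem[0x00]=0xed, mem[0x10]=0x63, mem[0x0c]=0x88, mem[0x03]=0xe8

MEM[0x00,0x10,0x0c,0x03] = ed 63 88 e8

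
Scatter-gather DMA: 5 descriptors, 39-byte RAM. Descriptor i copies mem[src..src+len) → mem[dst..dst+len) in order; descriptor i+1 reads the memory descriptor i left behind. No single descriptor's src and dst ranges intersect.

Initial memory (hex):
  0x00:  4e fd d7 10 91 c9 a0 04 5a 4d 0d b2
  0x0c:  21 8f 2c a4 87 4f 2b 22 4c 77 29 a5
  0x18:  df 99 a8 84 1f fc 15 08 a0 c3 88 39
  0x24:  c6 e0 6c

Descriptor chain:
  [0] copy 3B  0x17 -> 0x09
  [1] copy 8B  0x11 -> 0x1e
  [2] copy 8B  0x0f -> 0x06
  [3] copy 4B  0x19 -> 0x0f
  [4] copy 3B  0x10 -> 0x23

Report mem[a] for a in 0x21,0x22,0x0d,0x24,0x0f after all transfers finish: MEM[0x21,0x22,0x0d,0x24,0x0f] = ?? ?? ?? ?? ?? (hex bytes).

MEM[0x21,0x22,0x0d,0x24,0x0f] = 4c 77 29 84 99

[0] 0x17->0x09 len=3 : a5 df 99
[1] 0x11->0x1e len=8 : 4f 2b 22 4c 77 29 a5 df
[2] 0x0f->0x06 len=8 : a4 87 4f 2b 22 4c 77 29
[3] 0x19->0x0f len=4 : 99 a8 84 1f
[4] 0x10->0x23 len=3 : a8 84 1f
query mem[0x21]=0x4c, mem[0x22]=0x77, mem[0x0d]=0x29, mem[0x24]=0x84, mem[0x0f]=0x99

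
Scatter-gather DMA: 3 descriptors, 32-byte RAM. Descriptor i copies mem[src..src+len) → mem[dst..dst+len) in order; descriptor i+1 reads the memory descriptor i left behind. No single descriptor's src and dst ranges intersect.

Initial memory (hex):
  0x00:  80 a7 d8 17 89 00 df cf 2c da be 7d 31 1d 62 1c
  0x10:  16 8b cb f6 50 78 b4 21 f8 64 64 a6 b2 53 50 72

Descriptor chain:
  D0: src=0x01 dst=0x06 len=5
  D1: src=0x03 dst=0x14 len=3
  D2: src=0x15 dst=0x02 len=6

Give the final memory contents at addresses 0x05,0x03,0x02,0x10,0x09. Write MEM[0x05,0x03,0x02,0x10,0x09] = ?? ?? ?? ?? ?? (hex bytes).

MEM[0x05,0x03,0x02,0x10,0x09] = f8 00 89 16 89

  after D0: wrote 5B at 0x06 = a7d8178900
  after D1: wrote 3B at 0x14 = 178900
  after D2: wrote 6B at 0x02 = 890021f86464
query mem[0x05]=0xf8, mem[0x03]=0x00, mem[0x02]=0x89, mem[0x10]=0x16, mem[0x09]=0x89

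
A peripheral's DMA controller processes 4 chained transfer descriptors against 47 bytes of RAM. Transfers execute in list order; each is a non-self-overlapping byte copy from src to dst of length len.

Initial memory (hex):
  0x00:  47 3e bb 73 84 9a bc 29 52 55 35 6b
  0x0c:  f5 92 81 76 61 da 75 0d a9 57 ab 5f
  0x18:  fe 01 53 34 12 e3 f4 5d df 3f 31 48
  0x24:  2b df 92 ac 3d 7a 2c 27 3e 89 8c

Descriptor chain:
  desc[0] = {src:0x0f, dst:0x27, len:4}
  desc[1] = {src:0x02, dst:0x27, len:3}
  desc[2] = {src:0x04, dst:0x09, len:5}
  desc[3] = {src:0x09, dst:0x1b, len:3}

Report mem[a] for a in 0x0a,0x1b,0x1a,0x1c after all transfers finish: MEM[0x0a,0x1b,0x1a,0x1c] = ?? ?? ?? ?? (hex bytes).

#0 dst[0x27+4] := {0x76,0x61,0xda,0x75}
#1 dst[0x27+3] := {0xbb,0x73,0x84}
#2 dst[0x09+5] := {0x84,0x9a,0xbc,0x29,0x52}
#3 dst[0x1b+3] := {0x84,0x9a,0xbc}
query mem[0x0a]=0x9a, mem[0x1b]=0x84, mem[0x1a]=0x53, mem[0x1c]=0x9a

MEM[0x0a,0x1b,0x1a,0x1c] = 9a 84 53 9a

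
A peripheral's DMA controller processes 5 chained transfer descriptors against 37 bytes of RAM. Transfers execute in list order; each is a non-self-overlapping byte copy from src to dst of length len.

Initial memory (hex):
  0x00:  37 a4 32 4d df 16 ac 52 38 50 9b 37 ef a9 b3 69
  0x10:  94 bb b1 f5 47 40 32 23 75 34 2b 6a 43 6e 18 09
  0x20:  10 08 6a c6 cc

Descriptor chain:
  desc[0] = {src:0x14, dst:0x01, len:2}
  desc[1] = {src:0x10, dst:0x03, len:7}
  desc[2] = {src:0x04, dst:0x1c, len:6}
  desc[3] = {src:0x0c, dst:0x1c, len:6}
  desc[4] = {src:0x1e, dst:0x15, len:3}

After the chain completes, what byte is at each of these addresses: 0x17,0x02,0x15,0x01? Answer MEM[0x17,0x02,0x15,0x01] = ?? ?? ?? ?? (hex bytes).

MEM[0x17,0x02,0x15,0x01] = 94 40 b3 47

#0 dst[0x01+2] := {0x47,0x40}
#1 dst[0x03+7] := {0x94,0xbb,0xb1,0xf5,0x47,0x40,0x32}
#2 dst[0x1c+6] := {0xbb,0xb1,0xf5,0x47,0x40,0x32}
#3 dst[0x1c+6] := {0xef,0xa9,0xb3,0x69,0x94,0xbb}
#4 dst[0x15+3] := {0xb3,0x69,0x94}
query mem[0x17]=0x94, mem[0x02]=0x40, mem[0x15]=0xb3, mem[0x01]=0x47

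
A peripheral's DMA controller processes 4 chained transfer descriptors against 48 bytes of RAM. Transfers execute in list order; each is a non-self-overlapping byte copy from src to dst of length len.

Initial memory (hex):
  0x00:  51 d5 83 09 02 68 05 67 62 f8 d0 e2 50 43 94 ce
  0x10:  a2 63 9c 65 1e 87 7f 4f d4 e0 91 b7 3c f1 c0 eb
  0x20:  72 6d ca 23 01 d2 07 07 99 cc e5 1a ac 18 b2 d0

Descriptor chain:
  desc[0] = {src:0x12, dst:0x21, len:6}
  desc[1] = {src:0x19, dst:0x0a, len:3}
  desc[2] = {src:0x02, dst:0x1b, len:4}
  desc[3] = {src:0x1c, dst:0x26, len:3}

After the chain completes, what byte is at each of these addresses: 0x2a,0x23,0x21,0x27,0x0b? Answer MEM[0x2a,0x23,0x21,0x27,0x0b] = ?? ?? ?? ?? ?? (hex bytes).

[0] 0x12->0x21 len=6 : 9c 65 1e 87 7f 4f
[1] 0x19->0x0a len=3 : e0 91 b7
[2] 0x02->0x1b len=4 : 83 09 02 68
[3] 0x1c->0x26 len=3 : 09 02 68
query mem[0x2a]=0xe5, mem[0x23]=0x1e, mem[0x21]=0x9c, mem[0x27]=0x02, mem[0x0b]=0x91

MEM[0x2a,0x23,0x21,0x27,0x0b] = e5 1e 9c 02 91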